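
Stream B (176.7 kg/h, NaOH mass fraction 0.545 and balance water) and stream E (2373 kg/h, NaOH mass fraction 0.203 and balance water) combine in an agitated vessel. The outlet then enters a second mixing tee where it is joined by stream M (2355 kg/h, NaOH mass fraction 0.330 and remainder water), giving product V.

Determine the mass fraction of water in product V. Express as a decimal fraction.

0.724

Overall, product flow = 4904.7 kg/h.
water in = 176.7×0.455 + 2373×0.797 + 2355×0.670 = 3549.5 kg/h.
water fraction in V = 0.724.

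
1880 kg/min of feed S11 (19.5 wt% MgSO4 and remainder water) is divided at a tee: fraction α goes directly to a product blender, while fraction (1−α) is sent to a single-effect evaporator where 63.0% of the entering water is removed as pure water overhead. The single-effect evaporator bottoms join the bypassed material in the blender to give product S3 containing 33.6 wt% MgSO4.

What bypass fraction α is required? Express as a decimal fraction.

0.173

All 1880×0.195 = 366.6 kg/min of MgSO4 reaches S3, so S3 = 366.6/0.336 = 1091.1 kg/min and vapour = 788.93 kg/min.
The evaporator receives (1−α)·1880 of feed at 0.805 water and removes 0.630 of that water:
0.630×0.805×(1−α)×1880 = 788.93
(1−α) = 788.93/953.44 = 0.8275;  α = 0.1725.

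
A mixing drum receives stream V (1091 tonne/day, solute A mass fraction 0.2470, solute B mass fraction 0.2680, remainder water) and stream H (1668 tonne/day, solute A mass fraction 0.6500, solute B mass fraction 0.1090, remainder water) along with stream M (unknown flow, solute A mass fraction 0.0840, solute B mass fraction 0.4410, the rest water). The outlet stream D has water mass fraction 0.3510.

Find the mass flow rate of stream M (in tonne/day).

300.7 tonne/day

Let M be the unknown flow. Total out = 2759 + M.
water balance: 931.12 + 0.475·M = 0.351·(2759 + M)
(0.475 − 0.351)·M = 0.351×2759 − 931.12 = 37.286
M = 37.286 / 0.124 = 300.69 tonne/day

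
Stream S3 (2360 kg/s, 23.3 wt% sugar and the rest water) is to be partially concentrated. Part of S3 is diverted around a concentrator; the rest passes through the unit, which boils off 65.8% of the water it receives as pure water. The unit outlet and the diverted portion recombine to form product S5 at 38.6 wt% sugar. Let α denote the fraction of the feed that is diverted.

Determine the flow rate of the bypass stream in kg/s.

All 2360×0.233 = 549.88 kg/s of sugar reaches S5, so S5 = 549.88/0.386 = 1424.6 kg/s and vapour = 935.44 kg/s.
The evaporator receives (1−α)·2360 of feed at 0.767 water and removes 0.658 of that water:
0.658×0.767×(1−α)×2360 = 935.44
(1−α) = 935.44/1191.1 = 0.7854;  α = 0.2146.
Bypass flow = 0.2146×2360 = 506.49 kg/s.

506.5 kg/s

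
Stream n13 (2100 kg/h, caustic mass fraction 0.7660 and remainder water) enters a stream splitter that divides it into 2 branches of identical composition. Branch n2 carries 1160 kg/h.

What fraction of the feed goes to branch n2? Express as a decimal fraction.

Fraction to n2 = 1160/2100 = 0.5524.

0.552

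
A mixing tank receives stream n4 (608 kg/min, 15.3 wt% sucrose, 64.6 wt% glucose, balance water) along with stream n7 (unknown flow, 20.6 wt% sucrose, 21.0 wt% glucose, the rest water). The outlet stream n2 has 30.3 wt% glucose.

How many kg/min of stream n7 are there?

Let n7 be the unknown flow. Total out = 608 + n7.
glucose balance: 392.77 + 0.210·n7 = 0.303·(608 + n7)
(0.210 − 0.303)·n7 = 0.303×608 − 392.77 = -208.54
n7 = -208.54 / -0.093 = 2242.4 kg/min

2242 kg/min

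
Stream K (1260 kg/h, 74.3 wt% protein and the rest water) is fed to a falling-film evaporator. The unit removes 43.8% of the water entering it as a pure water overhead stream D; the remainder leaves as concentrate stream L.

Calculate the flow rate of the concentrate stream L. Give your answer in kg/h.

water entering = 1260×0.257 = 323.82 kg/h; overhead removed = 0.438×323.82 = 141.83 kg/h.
Concentrate = 1260 − 141.83 = 1118.2 kg/h.

1118 kg/h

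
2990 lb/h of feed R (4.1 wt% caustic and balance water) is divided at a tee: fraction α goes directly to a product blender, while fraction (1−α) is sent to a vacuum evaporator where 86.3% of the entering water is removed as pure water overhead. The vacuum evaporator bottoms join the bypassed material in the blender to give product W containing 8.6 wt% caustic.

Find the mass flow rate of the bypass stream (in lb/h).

All 2990×0.041 = 122.59 lb/h of caustic reaches W, so W = 122.59/0.086 = 1425.5 lb/h and vapour = 1564.5 lb/h.
The evaporator receives (1−α)·2990 of feed at 0.959 water and removes 0.863 of that water:
0.863×0.959×(1−α)×2990 = 1564.5
(1−α) = 1564.5/2474.6 = 0.6322;  α = 0.3678.
Bypass flow = 0.3678×2990 = 1099.6 lb/h.

1100 lb/h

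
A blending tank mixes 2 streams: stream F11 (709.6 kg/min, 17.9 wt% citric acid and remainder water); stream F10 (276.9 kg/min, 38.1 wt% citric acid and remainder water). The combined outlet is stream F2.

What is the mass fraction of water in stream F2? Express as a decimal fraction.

Total flow out = 709.6 + 276.9 = 986.5 kg/min.
water in = 709.6×0.821 + 276.9×0.619 = 753.98 kg/min.
water mass fraction in F2 = 753.98/986.5 = 0.764.

0.764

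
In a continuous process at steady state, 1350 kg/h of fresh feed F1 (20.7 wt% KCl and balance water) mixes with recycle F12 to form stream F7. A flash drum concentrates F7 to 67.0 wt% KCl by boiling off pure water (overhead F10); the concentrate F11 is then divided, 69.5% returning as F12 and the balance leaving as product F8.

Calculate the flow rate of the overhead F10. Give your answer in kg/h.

Overall KCl balance (none leaves overhead): KCl in fresh feed = KCl in product, i.e. 1350×0.207 = (1−0.695)·F11·0.670.
F11 = 279.45/(0.670×0.305) = 1367.5 kg/h.
Recycle F12 = 0.695×1367.5 = 950.42 kg/h.
Combined feed F7 = 1350 + 950.42 = 2300.4 kg/h.
Overhead F10 = F7 − F11 = 2300.4 − 1367.5 = 932.91 kg/h.

932.9 kg/h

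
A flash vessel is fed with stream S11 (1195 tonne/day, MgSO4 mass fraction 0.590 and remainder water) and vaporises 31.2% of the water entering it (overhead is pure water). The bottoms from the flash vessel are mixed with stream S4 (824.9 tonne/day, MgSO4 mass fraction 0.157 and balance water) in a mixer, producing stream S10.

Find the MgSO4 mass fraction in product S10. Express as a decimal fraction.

Vapour removed = 0.312×0.410×1195 = 152.86 tonne/day; concentrate = 1042.1 tonne/day.
MgSO4 reaching the mixer = 705.05 (from concentrate) + 824.9×0.157 = 834.56 tonne/day.
Product flow = 1042.1 + 824.9 = 1867 tonne/day; MgSO4 fraction = 0.447.

0.447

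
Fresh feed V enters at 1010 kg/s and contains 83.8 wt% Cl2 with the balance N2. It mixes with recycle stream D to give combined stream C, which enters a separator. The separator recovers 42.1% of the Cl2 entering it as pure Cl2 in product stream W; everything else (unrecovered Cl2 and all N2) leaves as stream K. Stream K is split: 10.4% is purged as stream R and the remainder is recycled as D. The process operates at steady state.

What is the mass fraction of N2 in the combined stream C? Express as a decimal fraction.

N2 enters only via V and leaves only via the purge: 1010×0.162 = 0.104×(N2 in K), and the separator passes all N2, so N2 in C = N2 in K = 1573.3 kg/s.
Cl2 in C: m_A = 1010×0.838 + (1−0.104)·(1−0.421)·m_A, so m_A = 846.38/0.4812 = 1758.8 kg/s.
C = 1758.8 + 1573.3 = 3332.1 kg/s.
N2 fraction in C = 1573.3/3332.1 = 0.4722.

0.4722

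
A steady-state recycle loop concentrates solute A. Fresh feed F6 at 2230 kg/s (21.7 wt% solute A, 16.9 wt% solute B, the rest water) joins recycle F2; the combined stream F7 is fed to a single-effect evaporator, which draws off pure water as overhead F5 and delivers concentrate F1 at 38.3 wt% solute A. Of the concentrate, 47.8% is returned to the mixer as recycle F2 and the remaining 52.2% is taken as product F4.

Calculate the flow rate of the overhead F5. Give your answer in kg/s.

Overall solute A balance (none leaves overhead): solute A in fresh feed = solute A in product, i.e. 2230×0.217 = (1−0.478)·F1·0.383.
F1 = 483.91/(0.383×0.522) = 2420.4 kg/s.
Recycle F2 = 0.478×2420.4 = 1157 kg/s.
Combined feed F7 = 2230 + 1157 = 3387 kg/s.
Overhead F5 = F7 − F1 = 3387 − 2420.4 = 966.53 kg/s.

966.5 kg/s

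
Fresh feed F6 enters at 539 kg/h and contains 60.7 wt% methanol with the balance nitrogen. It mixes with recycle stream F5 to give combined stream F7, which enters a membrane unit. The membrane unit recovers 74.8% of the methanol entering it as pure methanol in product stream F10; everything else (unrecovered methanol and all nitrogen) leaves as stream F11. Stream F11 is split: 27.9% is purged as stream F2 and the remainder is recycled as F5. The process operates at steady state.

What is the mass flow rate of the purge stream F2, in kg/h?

239.9 kg/h

nitrogen enters only via F6 and leaves only via the purge: 539×0.393 = 0.279×(nitrogen in F11), and the membrane unit passes all nitrogen, so nitrogen in F7 = nitrogen in F11 = 759.24 kg/h.
methanol in F7: m_A = 539×0.607 + (1−0.279)·(1−0.748)·m_A, so m_A = 327.17/0.8183 = 399.82 kg/h.
F11 = (1−0.748)×399.82 + 759.24 = 859.99 kg/h.
Purge F2 = 0.279×859.99 = 239.94 kg/h.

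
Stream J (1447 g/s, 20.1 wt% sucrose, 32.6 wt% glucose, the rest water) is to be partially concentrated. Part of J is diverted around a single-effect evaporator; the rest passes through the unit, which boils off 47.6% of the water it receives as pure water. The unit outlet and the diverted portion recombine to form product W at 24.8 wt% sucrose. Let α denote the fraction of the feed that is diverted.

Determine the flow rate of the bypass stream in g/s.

229 g/s

All 1447×0.201 = 290.85 g/s of sucrose reaches W, so W = 290.85/0.248 = 1172.8 g/s and vapour = 274.23 g/s.
The evaporator receives (1−α)·1447 of feed at 0.473 water and removes 0.476 of that water:
0.476×0.473×(1−α)×1447 = 274.23
(1−α) = 274.23/325.79 = 0.8417;  α = 0.1583.
Bypass flow = 0.1583×1447 = 229 g/s.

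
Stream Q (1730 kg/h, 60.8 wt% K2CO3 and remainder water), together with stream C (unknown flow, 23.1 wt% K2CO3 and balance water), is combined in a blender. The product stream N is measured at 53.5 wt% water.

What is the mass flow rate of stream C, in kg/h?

1057 kg/h

Let C be the unknown flow. Total out = 1730 + C.
water balance: 678.16 + 0.769·C = 0.535·(1730 + C)
(0.769 − 0.535)·C = 0.535×1730 − 678.16 = 247.39
C = 247.39 / 0.234 = 1057.2 kg/h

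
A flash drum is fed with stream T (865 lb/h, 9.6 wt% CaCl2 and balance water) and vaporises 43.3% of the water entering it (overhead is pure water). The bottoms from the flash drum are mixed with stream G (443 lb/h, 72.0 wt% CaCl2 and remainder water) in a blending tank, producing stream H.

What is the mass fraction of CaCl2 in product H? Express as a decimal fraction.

0.415

Vapour removed = 0.433×0.904×865 = 338.59 lb/h; concentrate = 526.41 lb/h.
CaCl2 reaching the mixer = 83.04 (from concentrate) + 443×0.720 = 402 lb/h.
Product flow = 526.41 + 443 = 969.41 lb/h; CaCl2 fraction = 0.415.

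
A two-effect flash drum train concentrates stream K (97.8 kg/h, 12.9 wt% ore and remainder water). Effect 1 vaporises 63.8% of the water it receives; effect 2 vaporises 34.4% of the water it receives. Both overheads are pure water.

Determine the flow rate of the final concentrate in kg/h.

32.84 kg/h

water in feed = 97.8×0.871 = 85.184 kg/h.
After stage 1: water left = (1−0.638)×85.184 = 30.837; stream total = 43.453 kg/h.
After stage 2: water left = (1−0.344)×30.837 = 20.229; final concentrate = 32.845 kg/h.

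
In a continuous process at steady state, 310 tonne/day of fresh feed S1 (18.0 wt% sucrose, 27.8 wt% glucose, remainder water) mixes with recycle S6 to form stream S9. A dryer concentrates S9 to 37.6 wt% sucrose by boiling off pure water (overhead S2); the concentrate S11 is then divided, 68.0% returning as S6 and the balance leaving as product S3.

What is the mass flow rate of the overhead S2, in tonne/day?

Overall sucrose balance (none leaves overhead): sucrose in fresh feed = sucrose in product, i.e. 310×0.180 = (1−0.680)·S11·0.376.
S11 = 55.8/(0.376×0.320) = 463.76 tonne/day.
Recycle S6 = 0.680×463.76 = 315.36 tonne/day.
Combined feed S9 = 310 + 315.36 = 625.36 tonne/day.
Overhead S2 = S9 − S11 = 625.36 − 463.76 = 161.6 tonne/day.

161.6 tonne/day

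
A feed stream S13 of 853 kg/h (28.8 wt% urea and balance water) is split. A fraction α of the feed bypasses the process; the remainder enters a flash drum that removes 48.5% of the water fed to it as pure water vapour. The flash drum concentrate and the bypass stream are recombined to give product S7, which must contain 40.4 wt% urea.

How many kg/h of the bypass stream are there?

All 853×0.288 = 245.66 kg/h of urea reaches S7, so S7 = 245.66/0.404 = 608.08 kg/h and vapour = 244.92 kg/h.
The evaporator receives (1−α)·853 of feed at 0.712 water and removes 0.485 of that water:
0.485×0.712×(1−α)×853 = 244.92
(1−α) = 244.92/294.56 = 0.8315;  α = 0.1685.
Bypass flow = 0.1685×853 = 143.74 kg/h.

143.7 kg/h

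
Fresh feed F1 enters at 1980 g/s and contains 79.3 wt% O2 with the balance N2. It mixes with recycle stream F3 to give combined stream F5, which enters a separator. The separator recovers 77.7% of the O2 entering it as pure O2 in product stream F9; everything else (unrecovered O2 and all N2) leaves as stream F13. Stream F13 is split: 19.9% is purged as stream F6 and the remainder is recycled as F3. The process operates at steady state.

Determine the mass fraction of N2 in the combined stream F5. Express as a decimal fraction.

N2 enters only via F1 and leaves only via the purge: 1980×0.207 = 0.199×(N2 in F13), and the separator passes all N2, so N2 in F5 = N2 in F13 = 2059.6 g/s.
O2 in F5: m_A = 1980×0.793 + (1−0.199)·(1−0.777)·m_A, so m_A = 1570.1/0.8214 = 1911.6 g/s.
F5 = 1911.6 + 2059.6 = 3971.2 g/s.
N2 fraction in F5 = 2059.6/3971.2 = 0.519.

0.519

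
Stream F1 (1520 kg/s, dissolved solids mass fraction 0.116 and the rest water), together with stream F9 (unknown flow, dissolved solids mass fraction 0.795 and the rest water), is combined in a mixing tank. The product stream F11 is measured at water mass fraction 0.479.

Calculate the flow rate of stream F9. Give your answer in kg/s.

Let F9 be the unknown flow. Total out = 1520 + F9.
water balance: 1343.7 + 0.205·F9 = 0.479·(1520 + F9)
(0.205 − 0.479)·F9 = 0.479×1520 − 1343.7 = -615.6
F9 = -615.6 / -0.274 = 2246.7 kg/s

2247 kg/s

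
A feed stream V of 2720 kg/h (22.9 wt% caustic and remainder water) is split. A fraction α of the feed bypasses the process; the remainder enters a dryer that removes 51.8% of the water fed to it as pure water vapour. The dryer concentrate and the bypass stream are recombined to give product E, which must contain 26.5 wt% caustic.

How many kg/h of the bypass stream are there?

All 2720×0.229 = 622.88 kg/h of caustic reaches E, so E = 622.88/0.265 = 2350.5 kg/h and vapour = 369.51 kg/h.
The evaporator receives (1−α)·2720 of feed at 0.771 water and removes 0.518 of that water:
0.518×0.771×(1−α)×2720 = 369.51
(1−α) = 369.51/1086.3 = 0.3402;  α = 0.6598.
Bypass flow = 0.6598×2720 = 1794.8 kg/h.

1795 kg/h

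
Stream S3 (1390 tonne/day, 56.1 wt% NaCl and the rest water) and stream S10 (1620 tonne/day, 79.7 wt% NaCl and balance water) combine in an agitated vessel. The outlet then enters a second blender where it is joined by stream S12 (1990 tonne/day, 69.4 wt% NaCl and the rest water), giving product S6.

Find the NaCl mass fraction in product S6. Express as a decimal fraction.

0.6904

Overall, product flow = 5000 tonne/day.
NaCl in = 1390×0.561 + 1620×0.797 + 1990×0.694 = 3452 tonne/day.
NaCl fraction in S6 = 0.6904.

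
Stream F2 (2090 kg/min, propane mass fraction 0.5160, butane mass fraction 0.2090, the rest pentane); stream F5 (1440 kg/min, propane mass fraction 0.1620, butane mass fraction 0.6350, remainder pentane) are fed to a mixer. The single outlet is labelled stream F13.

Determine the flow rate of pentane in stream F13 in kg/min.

pentane out = pentane in = 2090×0.275 + 1440×0.203 = 867.07 kg/min.

867.1 kg/min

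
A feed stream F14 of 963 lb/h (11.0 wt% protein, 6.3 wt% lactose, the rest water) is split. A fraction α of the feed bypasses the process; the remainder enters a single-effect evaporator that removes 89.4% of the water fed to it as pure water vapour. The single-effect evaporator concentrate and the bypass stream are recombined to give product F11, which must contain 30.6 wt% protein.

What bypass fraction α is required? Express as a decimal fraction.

All 963×0.110 = 105.93 lb/h of protein reaches F11, so F11 = 105.93/0.306 = 346.18 lb/h and vapour = 616.82 lb/h.
The evaporator receives (1−α)·963 of feed at 0.827 water and removes 0.894 of that water:
0.894×0.827×(1−α)×963 = 616.82
(1−α) = 616.82/711.98 = 0.8663;  α = 0.1337.

0.134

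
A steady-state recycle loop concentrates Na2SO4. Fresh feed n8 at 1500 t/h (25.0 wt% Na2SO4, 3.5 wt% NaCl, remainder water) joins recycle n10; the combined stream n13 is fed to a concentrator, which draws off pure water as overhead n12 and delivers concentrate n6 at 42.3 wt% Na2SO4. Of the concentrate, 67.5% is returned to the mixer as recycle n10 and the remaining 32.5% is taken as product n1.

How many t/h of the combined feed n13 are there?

3341 t/h

Overall Na2SO4 balance (none leaves overhead): Na2SO4 in fresh feed = Na2SO4 in product, i.e. 1500×0.250 = (1−0.675)·n6·0.423.
n6 = 375/(0.423×0.325) = 2727.8 t/h.
Recycle n10 = 0.675×2727.8 = 1841.2 t/h.
Combined feed n13 = 1500 + 1841.2 = 3341.2 t/h.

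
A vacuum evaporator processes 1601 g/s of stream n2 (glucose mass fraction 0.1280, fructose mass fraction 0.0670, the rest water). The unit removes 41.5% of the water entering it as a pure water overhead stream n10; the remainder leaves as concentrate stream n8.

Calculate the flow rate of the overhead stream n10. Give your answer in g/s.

534.9 g/s

water entering = 1601×0.805 = 1288.8 g/s; overhead removed = 0.415×1288.8 = 534.85 g/s.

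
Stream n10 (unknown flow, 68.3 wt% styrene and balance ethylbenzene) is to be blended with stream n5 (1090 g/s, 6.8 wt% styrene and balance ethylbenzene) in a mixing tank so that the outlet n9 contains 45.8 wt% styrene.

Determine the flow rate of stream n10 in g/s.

1889 g/s

Let n10 be the unknown flow. Total out = 1090 + n10.
styrene balance: 74.12 + 0.683·n10 = 0.458·(1090 + n10)
(0.683 − 0.458)·n10 = 0.458×1090 − 74.12 = 425.1
n10 = 425.1 / 0.225 = 1889.3 g/s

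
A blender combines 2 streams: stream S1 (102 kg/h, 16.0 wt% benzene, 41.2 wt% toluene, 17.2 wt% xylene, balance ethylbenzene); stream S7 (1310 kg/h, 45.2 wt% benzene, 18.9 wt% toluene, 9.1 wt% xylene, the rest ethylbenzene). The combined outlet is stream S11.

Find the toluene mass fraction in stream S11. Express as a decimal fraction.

Total flow out = 102 + 1310 = 1412 kg/h.
toluene in = 102×0.412 + 1310×0.189 = 289.61 kg/h.
toluene mass fraction in S11 = 289.61/1412 = 0.2051.

0.2051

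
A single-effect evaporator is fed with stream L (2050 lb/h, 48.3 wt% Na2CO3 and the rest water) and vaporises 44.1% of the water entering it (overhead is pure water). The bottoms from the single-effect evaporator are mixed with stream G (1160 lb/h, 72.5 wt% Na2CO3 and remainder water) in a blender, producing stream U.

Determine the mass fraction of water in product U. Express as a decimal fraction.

0.332

Vapour removed = 0.441×0.517×2050 = 467.39 lb/h; concentrate = 1582.6 lb/h.
water reaching the mixer = 592.46 (from concentrate) + 1160×0.275 = 911.46 lb/h.
Product flow = 1582.6 + 1160 = 2742.6 lb/h; water fraction = 0.332.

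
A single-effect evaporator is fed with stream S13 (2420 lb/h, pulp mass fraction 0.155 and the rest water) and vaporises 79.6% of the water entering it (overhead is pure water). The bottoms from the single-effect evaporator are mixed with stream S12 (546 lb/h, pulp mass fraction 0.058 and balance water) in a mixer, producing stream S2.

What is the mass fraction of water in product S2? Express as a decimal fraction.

0.696

Vapour removed = 0.796×0.845×2420 = 1627.7 lb/h; concentrate = 792.26 lb/h.
water reaching the mixer = 417.16 (from concentrate) + 546×0.942 = 931.49 lb/h.
Product flow = 792.26 + 546 = 1338.3 lb/h; water fraction = 0.696.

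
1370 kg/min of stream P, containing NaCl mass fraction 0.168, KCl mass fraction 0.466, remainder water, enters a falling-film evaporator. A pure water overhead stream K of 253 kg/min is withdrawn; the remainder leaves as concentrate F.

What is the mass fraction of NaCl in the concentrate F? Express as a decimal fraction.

0.206

NaCl is not removed: 1370×0.168 = 230.16 kg/min of NaCl enters F.
Concentrate = 1370 − 253 = 1117 kg/min.
Mass fraction = 230.16/1117 = 0.206.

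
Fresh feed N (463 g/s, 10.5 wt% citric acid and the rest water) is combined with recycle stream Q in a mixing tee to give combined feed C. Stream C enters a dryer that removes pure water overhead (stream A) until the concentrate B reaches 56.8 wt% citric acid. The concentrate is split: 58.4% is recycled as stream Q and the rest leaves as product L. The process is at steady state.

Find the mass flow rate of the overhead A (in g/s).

377.4 g/s

Overall citric acid balance (none leaves overhead): citric acid in fresh feed = citric acid in product, i.e. 463×0.105 = (1−0.584)·B·0.568.
B = 48.615/(0.568×0.416) = 205.74 g/s.
Recycle Q = 0.584×205.74 = 120.15 g/s.
Combined feed C = 463 + 120.15 = 583.15 g/s.
Overhead A = C − B = 583.15 − 205.74 = 377.41 g/s.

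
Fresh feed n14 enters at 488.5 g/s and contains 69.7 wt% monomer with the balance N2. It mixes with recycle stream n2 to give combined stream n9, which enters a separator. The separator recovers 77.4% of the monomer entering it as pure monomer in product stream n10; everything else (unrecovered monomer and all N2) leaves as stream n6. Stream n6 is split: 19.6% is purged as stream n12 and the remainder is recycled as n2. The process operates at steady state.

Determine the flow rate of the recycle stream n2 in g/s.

N2 enters only via n14 and leaves only via the purge: 488.5×0.303 = 0.196×(N2 in n6), and the separator passes all N2, so N2 in n9 = N2 in n6 = 755.18 g/s.
monomer in n9: m_A = 488.5×0.697 + (1−0.196)·(1−0.774)·m_A, so m_A = 340.48/0.8183 = 416.09 g/s.
n6 = (1−0.774)×416.09 + 755.18 = 849.22 g/s.
Recycle n2 = (1−0.196)×849.22 = 682.77 g/s.

682.8 g/s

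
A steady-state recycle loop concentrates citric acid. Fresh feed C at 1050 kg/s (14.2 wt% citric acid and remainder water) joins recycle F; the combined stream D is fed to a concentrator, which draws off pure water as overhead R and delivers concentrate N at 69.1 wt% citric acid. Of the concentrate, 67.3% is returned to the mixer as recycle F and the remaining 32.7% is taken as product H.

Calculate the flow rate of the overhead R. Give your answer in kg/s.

Overall citric acid balance (none leaves overhead): citric acid in fresh feed = citric acid in product, i.e. 1050×0.142 = (1−0.673)·N·0.691.
N = 149.1/(0.691×0.327) = 659.86 kg/s.
Recycle F = 0.673×659.86 = 444.09 kg/s.
Combined feed D = 1050 + 444.09 = 1494.1 kg/s.
Overhead R = D − N = 1494.1 − 659.86 = 834.23 kg/s.

834.2 kg/s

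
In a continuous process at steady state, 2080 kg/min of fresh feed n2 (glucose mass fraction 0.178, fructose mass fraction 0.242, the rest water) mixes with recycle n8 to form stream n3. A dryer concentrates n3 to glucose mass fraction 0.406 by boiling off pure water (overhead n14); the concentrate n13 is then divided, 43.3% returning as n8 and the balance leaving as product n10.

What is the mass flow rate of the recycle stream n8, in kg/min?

696.4 kg/min

Overall glucose balance (none leaves overhead): glucose in fresh feed = glucose in product, i.e. 2080×0.178 = (1−0.433)·n13·0.406.
n13 = 370.24/(0.406×0.567) = 1608.3 kg/min.
Recycle n8 = 0.433×1608.3 = 696.41 kg/min.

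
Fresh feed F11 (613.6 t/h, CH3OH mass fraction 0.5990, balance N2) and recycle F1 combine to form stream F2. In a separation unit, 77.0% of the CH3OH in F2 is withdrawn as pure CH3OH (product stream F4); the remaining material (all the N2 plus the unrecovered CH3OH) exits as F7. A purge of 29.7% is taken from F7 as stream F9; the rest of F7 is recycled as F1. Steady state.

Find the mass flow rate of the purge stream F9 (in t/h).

N2 enters only via F11 and leaves only via the purge: 613.6×0.401 = 0.297×(N2 in F7), and the separation unit passes all N2, so N2 in F2 = N2 in F7 = 828.46 t/h.
CH3OH in F2: m_A = 613.6×0.599 + (1−0.297)·(1−0.770)·m_A, so m_A = 367.55/0.8383 = 438.44 t/h.
F7 = (1−0.770)×438.44 + 828.46 = 929.3 t/h.
Purge F9 = 0.297×929.3 = 276 t/h.

276 t/h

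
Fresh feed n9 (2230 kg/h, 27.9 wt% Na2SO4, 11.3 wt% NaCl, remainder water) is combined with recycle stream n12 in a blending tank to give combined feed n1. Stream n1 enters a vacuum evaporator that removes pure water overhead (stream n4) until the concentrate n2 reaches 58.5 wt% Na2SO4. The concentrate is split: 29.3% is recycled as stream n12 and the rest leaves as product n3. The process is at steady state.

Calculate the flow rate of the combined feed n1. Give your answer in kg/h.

Overall Na2SO4 balance (none leaves overhead): Na2SO4 in fresh feed = Na2SO4 in product, i.e. 2230×0.279 = (1−0.293)·n2·0.585.
n2 = 622.17/(0.585×0.707) = 1504.3 kg/h.
Recycle n12 = 0.293×1504.3 = 440.76 kg/h.
Combined feed n1 = 2230 + 440.76 = 2670.8 kg/h.

2671 kg/h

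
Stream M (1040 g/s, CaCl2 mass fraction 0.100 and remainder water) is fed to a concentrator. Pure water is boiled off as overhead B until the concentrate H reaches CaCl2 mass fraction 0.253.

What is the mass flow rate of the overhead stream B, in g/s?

628.9 g/s

CaCl2 is conserved: 1040×0.100 = 104 g/s all reports to the concentrate.
Concentrate = 104/(target fraction) = 411.07 g/s.
Overhead = 1040 − 411.07 = 628.93 g/s.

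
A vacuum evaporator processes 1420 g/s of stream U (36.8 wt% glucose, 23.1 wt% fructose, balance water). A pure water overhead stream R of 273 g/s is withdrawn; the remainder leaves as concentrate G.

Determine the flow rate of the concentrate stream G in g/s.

Concentrate = 1420 − 273 = 1147 g/s.

1147 g/s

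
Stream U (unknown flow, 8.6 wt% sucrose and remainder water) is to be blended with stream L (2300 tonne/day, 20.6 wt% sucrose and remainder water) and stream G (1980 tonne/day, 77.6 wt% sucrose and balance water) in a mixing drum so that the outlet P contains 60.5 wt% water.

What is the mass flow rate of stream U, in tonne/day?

Let U be the unknown flow. Total out = 4280 + U.
water balance: 2269.7 + 0.914·U = 0.605·(4280 + U)
(0.914 − 0.605)·U = 0.605×4280 − 2269.7 = 319.68
U = 319.68 / 0.309 = 1034.6 tonne/day

1035 tonne/day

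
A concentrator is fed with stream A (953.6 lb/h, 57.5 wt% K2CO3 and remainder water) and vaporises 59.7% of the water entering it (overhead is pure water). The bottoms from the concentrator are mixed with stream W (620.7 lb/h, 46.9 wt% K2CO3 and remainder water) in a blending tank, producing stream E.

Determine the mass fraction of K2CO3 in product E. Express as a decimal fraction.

Vapour removed = 0.597×0.425×953.6 = 241.95 lb/h; concentrate = 711.65 lb/h.
K2CO3 reaching the mixer = 548.32 (from concentrate) + 620.7×0.469 = 839.43 lb/h.
Product flow = 711.65 + 620.7 = 1332.3 lb/h; K2CO3 fraction = 0.630.

0.630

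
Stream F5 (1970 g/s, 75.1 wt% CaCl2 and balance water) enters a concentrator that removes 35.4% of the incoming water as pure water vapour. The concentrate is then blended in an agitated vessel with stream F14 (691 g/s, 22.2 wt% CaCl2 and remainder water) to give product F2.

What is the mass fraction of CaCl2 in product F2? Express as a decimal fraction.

0.656

Vapour removed = 0.354×0.249×1970 = 173.65 g/s; concentrate = 1796.4 g/s.
CaCl2 reaching the mixer = 1479.5 (from concentrate) + 691×0.222 = 1632.9 g/s.
Product flow = 1796.4 + 691 = 2487.4 g/s; CaCl2 fraction = 0.656.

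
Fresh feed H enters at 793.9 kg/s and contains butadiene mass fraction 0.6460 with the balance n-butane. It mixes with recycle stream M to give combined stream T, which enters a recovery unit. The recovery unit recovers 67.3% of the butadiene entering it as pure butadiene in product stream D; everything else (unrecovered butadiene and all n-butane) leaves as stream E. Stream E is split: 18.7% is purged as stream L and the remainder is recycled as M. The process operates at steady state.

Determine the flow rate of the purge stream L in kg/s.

323.8 kg/s

n-butane enters only via H and leaves only via the purge: 793.9×0.354 = 0.187×(n-butane in E), and the recovery unit passes all n-butane, so n-butane in T = n-butane in E = 1502.9 kg/s.
butadiene in T: m_A = 793.9×0.646 + (1−0.187)·(1−0.673)·m_A, so m_A = 512.86/0.7341 = 698.58 kg/s.
E = (1−0.673)×698.58 + 1502.9 = 1731.3 kg/s.
Purge L = 0.187×1731.3 = 323.76 kg/s.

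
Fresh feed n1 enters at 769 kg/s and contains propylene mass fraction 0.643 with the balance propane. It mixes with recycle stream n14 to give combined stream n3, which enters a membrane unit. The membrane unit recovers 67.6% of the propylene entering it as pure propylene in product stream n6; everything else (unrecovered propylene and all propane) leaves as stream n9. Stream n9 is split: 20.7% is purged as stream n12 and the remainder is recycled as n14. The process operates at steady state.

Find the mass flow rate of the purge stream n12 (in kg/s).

propane enters only via n1 and leaves only via the purge: 769×0.357 = 0.207×(propane in n9), and the membrane unit passes all propane, so propane in n3 = propane in n9 = 1326.2 kg/s.
propylene in n3: m_A = 769×0.643 + (1−0.207)·(1−0.676)·m_A, so m_A = 494.47/0.7431 = 665.44 kg/s.
n9 = (1−0.676)×665.44 + 1326.2 = 1541.8 kg/s.
Purge n12 = 0.207×1541.8 = 319.16 kg/s.

319.2 kg/s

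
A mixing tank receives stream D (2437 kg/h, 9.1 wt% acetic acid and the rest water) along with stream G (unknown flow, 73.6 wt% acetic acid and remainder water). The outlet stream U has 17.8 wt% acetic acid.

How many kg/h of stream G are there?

380 kg/h

Let G be the unknown flow. Total out = 2437 + G.
acetic acid balance: 221.77 + 0.736·G = 0.178·(2437 + G)
(0.736 − 0.178)·G = 0.178×2437 − 221.77 = 212.02
G = 212.02 / 0.558 = 379.96 kg/h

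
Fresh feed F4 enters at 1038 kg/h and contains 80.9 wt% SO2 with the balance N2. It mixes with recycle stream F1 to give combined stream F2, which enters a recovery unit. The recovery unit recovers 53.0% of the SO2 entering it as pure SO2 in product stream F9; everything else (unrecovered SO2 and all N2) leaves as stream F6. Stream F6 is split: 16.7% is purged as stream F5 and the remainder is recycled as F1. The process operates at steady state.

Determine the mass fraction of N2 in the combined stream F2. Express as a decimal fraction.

N2 enters only via F4 and leaves only via the purge: 1038×0.191 = 0.167×(N2 in F6), and the recovery unit passes all N2, so N2 in F2 = N2 in F6 = 1187.2 kg/h.
SO2 in F2: m_A = 1038×0.809 + (1−0.167)·(1−0.530)·m_A, so m_A = 839.74/0.6085 = 1380 kg/h.
F2 = 1380 + 1187.2 = 2567.2 kg/h.
N2 fraction in F2 = 1187.2/2567.2 = 0.462.

0.462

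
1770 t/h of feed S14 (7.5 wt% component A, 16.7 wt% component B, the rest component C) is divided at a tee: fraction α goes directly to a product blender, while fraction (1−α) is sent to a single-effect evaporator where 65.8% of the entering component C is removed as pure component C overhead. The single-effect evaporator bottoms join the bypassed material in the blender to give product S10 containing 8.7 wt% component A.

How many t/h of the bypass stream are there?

All 1770×0.075 = 132.75 t/h of component A reaches S10, so S10 = 132.75/0.087 = 1525.9 t/h and vapour = 244.14 t/h.
The evaporator receives (1−α)·1770 of feed at 0.758 component C and removes 0.658 of that component C:
0.658×0.758×(1−α)×1770 = 244.14
(1−α) = 244.14/882.81 = 0.2765;  α = 0.7235.
Bypass flow = 0.7235×1770 = 1280.5 t/h.

1281 t/h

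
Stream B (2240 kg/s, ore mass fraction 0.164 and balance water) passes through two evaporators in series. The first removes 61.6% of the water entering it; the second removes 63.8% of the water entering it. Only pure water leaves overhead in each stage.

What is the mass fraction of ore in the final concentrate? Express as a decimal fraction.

water in feed = 2240×0.836 = 1872.6 kg/s.
After stage 1: water left = (1−0.616)×1872.6 = 719.09; stream total = 1086.5 kg/s.
After stage 2: water left = (1−0.638)×719.09 = 260.31; final concentrate = 627.67 kg/s.
ore fraction = 367.36/627.67 = 0.585.

0.585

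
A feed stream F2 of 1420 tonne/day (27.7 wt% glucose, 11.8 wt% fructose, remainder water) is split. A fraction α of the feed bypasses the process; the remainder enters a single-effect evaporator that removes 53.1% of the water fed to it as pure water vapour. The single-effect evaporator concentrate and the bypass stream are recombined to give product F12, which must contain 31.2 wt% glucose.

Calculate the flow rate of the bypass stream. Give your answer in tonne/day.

924.1 tonne/day

All 1420×0.277 = 393.34 tonne/day of glucose reaches F12, so F12 = 393.34/0.312 = 1260.7 tonne/day and vapour = 159.29 tonne/day.
The evaporator receives (1−α)·1420 of feed at 0.605 water and removes 0.531 of that water:
0.531×0.605×(1−α)×1420 = 159.29
(1−α) = 159.29/456.18 = 0.3492;  α = 0.6508.
Bypass flow = 0.6508×1420 = 924.15 tonne/day.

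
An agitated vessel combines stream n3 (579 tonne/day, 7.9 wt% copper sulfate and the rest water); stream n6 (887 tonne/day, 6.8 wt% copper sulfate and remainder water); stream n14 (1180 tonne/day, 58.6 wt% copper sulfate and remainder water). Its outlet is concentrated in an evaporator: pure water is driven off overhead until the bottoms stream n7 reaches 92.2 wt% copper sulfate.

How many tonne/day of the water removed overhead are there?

1781 tonne/day

copper sulfate entering = 579×0.079 + 887×0.068 + 1180×0.586 = 797.54 tonne/day.
All copper sulfate reports to n7, so n7 = 797.54/0.922 = 865.01 tonne/day.
Total feed = 2646 tonne/day; overhead = 2646 − 865.01 = 1781 tonne/day.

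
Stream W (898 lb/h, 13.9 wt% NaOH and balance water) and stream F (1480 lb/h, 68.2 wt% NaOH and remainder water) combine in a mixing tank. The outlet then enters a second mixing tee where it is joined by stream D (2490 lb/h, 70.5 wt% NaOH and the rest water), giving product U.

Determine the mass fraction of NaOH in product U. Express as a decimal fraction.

0.5936

Overall, product flow = 4868 lb/h.
NaOH in = 898×0.139 + 1480×0.682 + 2490×0.705 = 2889.6 lb/h.
NaOH fraction in U = 0.5936.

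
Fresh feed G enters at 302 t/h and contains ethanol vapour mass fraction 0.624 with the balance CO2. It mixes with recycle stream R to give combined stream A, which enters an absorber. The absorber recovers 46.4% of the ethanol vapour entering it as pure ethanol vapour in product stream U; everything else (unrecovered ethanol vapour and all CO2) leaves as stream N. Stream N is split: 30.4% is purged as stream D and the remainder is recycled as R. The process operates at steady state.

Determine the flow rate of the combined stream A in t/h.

CO2 enters only via G and leaves only via the purge: 302×0.376 = 0.304×(CO2 in N), and the absorber passes all CO2, so CO2 in A = CO2 in N = 373.53 t/h.
ethanol vapour in A: m_A = 302×0.624 + (1−0.304)·(1−0.464)·m_A, so m_A = 188.45/0.6269 = 300.58 t/h.
A = 300.58 + 373.53 = 674.11 t/h.

674.1 t/h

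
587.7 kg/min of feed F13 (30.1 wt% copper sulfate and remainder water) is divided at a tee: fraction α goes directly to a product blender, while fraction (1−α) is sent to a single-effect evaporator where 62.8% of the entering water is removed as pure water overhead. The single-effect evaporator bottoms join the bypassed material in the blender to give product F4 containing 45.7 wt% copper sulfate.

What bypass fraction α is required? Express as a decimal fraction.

All 587.7×0.301 = 176.9 kg/min of copper sulfate reaches F4, so F4 = 176.9/0.457 = 387.08 kg/min and vapour = 200.62 kg/min.
The evaporator receives (1−α)·587.7 of feed at 0.699 water and removes 0.628 of that water:
0.628×0.699×(1−α)×587.7 = 200.62
(1−α) = 200.62/257.98 = 0.7776;  α = 0.2224.

0.222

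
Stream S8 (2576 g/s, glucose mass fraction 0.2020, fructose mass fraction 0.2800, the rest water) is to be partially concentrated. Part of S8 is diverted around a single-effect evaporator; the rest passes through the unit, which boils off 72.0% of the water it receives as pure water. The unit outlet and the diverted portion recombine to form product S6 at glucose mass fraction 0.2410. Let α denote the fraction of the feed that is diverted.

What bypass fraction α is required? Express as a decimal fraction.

0.566

All 2576×0.202 = 520.35 g/s of glucose reaches S6, so S6 = 520.35/0.241 = 2159.1 g/s and vapour = 416.86 g/s.
The evaporator receives (1−α)·2576 of feed at 0.518 water and removes 0.720 of that water:
0.720×0.518×(1−α)×2576 = 416.86
(1−α) = 416.86/960.74 = 0.4339;  α = 0.5661.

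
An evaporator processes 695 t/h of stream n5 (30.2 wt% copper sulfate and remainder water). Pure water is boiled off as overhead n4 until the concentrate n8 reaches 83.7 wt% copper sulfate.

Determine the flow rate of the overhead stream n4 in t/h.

444.2 t/h

copper sulfate is conserved: 695×0.302 = 209.89 t/h all reports to the concentrate.
Concentrate = 209.89/(target fraction) = 250.76 t/h.
Overhead = 695 − 250.76 = 444.24 t/h.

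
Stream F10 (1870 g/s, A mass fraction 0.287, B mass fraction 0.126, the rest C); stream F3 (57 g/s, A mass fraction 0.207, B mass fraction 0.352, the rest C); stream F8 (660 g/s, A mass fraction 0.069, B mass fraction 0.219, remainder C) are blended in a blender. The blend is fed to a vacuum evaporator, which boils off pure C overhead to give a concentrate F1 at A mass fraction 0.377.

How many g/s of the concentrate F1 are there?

1576 g/s

A entering = 1870×0.287 + 57×0.207 + 660×0.069 = 594.03 g/s.
All A reports to F1, so F1 = 594.03/0.377 = 1575.7 g/s.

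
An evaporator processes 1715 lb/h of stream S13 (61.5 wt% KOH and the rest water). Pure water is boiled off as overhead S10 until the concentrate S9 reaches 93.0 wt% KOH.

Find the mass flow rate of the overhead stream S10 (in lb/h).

580.9 lb/h

KOH is conserved: 1715×0.615 = 1054.7 lb/h all reports to the concentrate.
Concentrate = 1054.7/(target fraction) = 1134.1 lb/h.
Overhead = 1715 − 1134.1 = 580.89 lb/h.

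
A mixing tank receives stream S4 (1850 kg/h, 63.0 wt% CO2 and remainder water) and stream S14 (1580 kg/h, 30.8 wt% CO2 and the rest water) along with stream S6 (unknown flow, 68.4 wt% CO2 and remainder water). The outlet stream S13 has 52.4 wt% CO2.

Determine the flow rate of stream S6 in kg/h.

Let S6 be the unknown flow. Total out = 3430 + S6.
CO2 balance: 1652.1 + 0.684·S6 = 0.524·(3430 + S6)
(0.684 − 0.524)·S6 = 0.524×3430 − 1652.1 = 145.18
S6 = 145.18 / 0.160 = 907.38 kg/h

907.4 kg/h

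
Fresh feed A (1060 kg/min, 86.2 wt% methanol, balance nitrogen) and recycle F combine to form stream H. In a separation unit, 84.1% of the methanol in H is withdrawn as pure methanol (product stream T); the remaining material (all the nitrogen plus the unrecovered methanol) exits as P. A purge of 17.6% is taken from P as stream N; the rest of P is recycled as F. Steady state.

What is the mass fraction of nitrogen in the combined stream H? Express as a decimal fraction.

0.441

nitrogen enters only via A and leaves only via the purge: 1060×0.138 = 0.176×(nitrogen in P), and the separation unit passes all nitrogen, so nitrogen in H = nitrogen in P = 831.14 kg/min.
methanol in H: m_A = 1060×0.862 + (1−0.176)·(1−0.841)·m_A, so m_A = 913.72/0.8690 = 1051.5 kg/min.
H = 1051.5 + 831.14 = 1882.6 kg/min.
nitrogen fraction in H = 831.14/1882.6 = 0.441.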